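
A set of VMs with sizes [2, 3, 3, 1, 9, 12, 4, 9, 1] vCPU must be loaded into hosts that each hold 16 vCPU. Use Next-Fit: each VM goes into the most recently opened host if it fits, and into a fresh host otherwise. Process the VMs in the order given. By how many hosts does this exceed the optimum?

Next-Fit: [2,3,3,1] [9] [12,4] [9,1] → 4 hosts.
Total size 44 vCPU; any packing needs at least ⌈44/16⌉ = 3 hosts.
An optimal packing achieves that bound: [12,4] [9,3,3,1] [9,2,1] → 3 hosts.
Excess: 4 − 3 = 1.

1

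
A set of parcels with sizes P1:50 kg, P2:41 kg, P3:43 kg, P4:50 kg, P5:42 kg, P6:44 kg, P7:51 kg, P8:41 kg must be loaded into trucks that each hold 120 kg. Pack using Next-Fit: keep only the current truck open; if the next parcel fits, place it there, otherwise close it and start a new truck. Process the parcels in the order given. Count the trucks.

4

P1 (50 kg) → truck 1 (remaining 70 kg)
P2 (41 kg) → truck 1 (remaining 29 kg)
P3 (43 kg) → truck 2 (remaining 77 kg)
P4 (50 kg) → truck 2 (remaining 27 kg)
P5 (42 kg) → truck 3 (remaining 78 kg)
P6 (44 kg) → truck 3 (remaining 34 kg)
P7 (51 kg) → truck 4 (remaining 69 kg)
P8 (41 kg) → truck 4 (remaining 28 kg)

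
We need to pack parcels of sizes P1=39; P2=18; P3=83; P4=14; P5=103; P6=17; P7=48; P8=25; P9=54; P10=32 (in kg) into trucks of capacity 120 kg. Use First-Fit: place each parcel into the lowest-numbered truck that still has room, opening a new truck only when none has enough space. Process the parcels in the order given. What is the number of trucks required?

Put P1 (39 kg) in truck 1; 81 kg remain.
Put P2 (18 kg) in truck 1; 63 kg remain.
Put P3 (83 kg) in truck 2; 37 kg remain.
Put P4 (14 kg) in truck 1; 49 kg remain.
Put P5 (103 kg) in truck 3; 17 kg remain.
Put P6 (17 kg) in truck 1; 32 kg remain.
Put P7 (48 kg) in truck 4; 72 kg remain.
Put P8 (25 kg) in truck 1; 7 kg remain.
Put P9 (54 kg) in truck 4; 18 kg remain.
Put P10 (32 kg) in truck 2; 5 kg remain.
Final trucks: [39,18,14,17,25] [83,32] [103] [48,54].

4 trucks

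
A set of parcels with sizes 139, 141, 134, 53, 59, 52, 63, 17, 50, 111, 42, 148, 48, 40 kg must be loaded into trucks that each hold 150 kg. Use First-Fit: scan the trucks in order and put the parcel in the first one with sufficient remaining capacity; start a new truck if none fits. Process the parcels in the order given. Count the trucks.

139 kg → truck 1 (remaining 11 kg)
141 kg → truck 2 (remaining 9 kg)
134 kg → truck 3 (remaining 16 kg)
53 kg → truck 4 (remaining 97 kg)
59 kg → truck 4 (remaining 38 kg)
52 kg → truck 5 (remaining 98 kg)
63 kg → truck 5 (remaining 35 kg)
17 kg → truck 4 (remaining 21 kg)
50 kg → truck 6 (remaining 100 kg)
111 kg → truck 7 (remaining 39 kg)
42 kg → truck 6 (remaining 58 kg)
148 kg → truck 8 (remaining 2 kg)
48 kg → truck 6 (remaining 10 kg)
40 kg → truck 9 (remaining 110 kg)

9 trucks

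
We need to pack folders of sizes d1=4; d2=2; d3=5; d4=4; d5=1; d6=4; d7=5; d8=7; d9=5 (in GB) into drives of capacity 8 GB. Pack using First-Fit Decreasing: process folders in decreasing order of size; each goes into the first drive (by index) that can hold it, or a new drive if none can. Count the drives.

Sorted descending: 7, 5, 5, 5, 4, 4, 4, 2, 1.
drive 1: place 7 GB, 1 GB left
drive 2: place 5 GB, 3 GB left
drive 3: place 5 GB, 3 GB left
drive 4: place 5 GB, 3 GB left
drive 5: place 4 GB, 4 GB left
drive 5: place 4 GB, 0 GB left
drive 6: place 4 GB, 4 GB left
drive 2: place 2 GB, 1 GB left
drive 1: place 1 GB, 0 GB left
Final drives: [7,1] [5,2] [5] [5] [4,4] [4].

6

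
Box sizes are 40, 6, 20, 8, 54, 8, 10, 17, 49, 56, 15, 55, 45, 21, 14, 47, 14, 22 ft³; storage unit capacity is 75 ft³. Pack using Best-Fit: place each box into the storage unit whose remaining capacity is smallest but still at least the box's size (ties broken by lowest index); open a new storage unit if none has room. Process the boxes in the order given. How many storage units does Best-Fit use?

40 ft³ → storage unit 1 (remaining 35 ft³)
6 ft³ → storage unit 1 (remaining 29 ft³)
20 ft³ → storage unit 1 (remaining 9 ft³)
8 ft³ → storage unit 1 (remaining 1 ft³)
54 ft³ → storage unit 2 (remaining 21 ft³)
8 ft³ → storage unit 2 (remaining 13 ft³)
10 ft³ → storage unit 2 (remaining 3 ft³)
17 ft³ → storage unit 3 (remaining 58 ft³)
49 ft³ → storage unit 3 (remaining 9 ft³)
56 ft³ → storage unit 4 (remaining 19 ft³)
15 ft³ → storage unit 4 (remaining 4 ft³)
55 ft³ → storage unit 5 (remaining 20 ft³)
45 ft³ → storage unit 6 (remaining 30 ft³)
21 ft³ → storage unit 6 (remaining 9 ft³)
14 ft³ → storage unit 5 (remaining 6 ft³)
47 ft³ → storage unit 7 (remaining 28 ft³)
14 ft³ → storage unit 7 (remaining 14 ft³)
22 ft³ → storage unit 8 (remaining 53 ft³)

8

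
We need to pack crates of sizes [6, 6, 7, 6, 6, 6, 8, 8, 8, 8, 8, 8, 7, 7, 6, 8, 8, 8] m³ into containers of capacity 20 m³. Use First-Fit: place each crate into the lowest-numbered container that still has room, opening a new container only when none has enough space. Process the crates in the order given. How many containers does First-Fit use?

6 m³ → container 1 (remaining 14 m³)
6 m³ → container 1 (remaining 8 m³)
7 m³ → container 1 (remaining 1 m³)
6 m³ → container 2 (remaining 14 m³)
6 m³ → container 2 (remaining 8 m³)
6 m³ → container 2 (remaining 2 m³)
8 m³ → container 3 (remaining 12 m³)
8 m³ → container 3 (remaining 4 m³)
8 m³ → container 4 (remaining 12 m³)
8 m³ → container 4 (remaining 4 m³)
8 m³ → container 5 (remaining 12 m³)
8 m³ → container 5 (remaining 4 m³)
7 m³ → container 6 (remaining 13 m³)
7 m³ → container 6 (remaining 6 m³)
6 m³ → container 6 (remaining 0 m³)
8 m³ → container 7 (remaining 12 m³)
8 m³ → container 7 (remaining 4 m³)
8 m³ → container 8 (remaining 12 m³)

8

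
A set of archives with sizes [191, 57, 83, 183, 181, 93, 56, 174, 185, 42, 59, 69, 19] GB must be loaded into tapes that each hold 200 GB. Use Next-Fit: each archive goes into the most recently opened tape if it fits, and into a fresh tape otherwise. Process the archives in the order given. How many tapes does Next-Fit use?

8

tape 1: place 191 GB, 9 GB left
tape 2: place 57 GB, 143 GB left
tape 2: place 83 GB, 60 GB left
tape 3: place 183 GB, 17 GB left
tape 4: place 181 GB, 19 GB left
tape 5: place 93 GB, 107 GB left
tape 5: place 56 GB, 51 GB left
tape 6: place 174 GB, 26 GB left
tape 7: place 185 GB, 15 GB left
tape 8: place 42 GB, 158 GB left
tape 8: place 59 GB, 99 GB left
tape 8: place 69 GB, 30 GB left
tape 8: place 19 GB, 11 GB left
Final tapes: [191] [57,83] [183] [181] [93,56] [174] [185] [42,59,69,19].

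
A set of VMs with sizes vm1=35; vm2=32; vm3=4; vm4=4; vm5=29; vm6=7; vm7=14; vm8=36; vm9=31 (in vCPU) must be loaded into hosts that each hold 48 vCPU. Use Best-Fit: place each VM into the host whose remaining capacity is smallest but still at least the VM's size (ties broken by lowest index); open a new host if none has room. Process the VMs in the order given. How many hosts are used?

5

Put vm1 (35 vCPU) in host 1; 13 vCPU remain.
Put vm2 (32 vCPU) in host 2; 16 vCPU remain.
Put vm3 (4 vCPU) in host 1; 9 vCPU remain.
Put vm4 (4 vCPU) in host 1; 5 vCPU remain.
Put vm5 (29 vCPU) in host 3; 19 vCPU remain.
Put vm6 (7 vCPU) in host 2; 9 vCPU remain.
Put vm7 (14 vCPU) in host 3; 5 vCPU remain.
Put vm8 (36 vCPU) in host 4; 12 vCPU remain.
Put vm9 (31 vCPU) in host 5; 17 vCPU remain.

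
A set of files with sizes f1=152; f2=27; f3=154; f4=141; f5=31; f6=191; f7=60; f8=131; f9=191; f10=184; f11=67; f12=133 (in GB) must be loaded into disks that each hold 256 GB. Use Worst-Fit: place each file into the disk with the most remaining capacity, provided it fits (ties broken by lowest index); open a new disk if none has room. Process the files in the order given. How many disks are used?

8 disks

Put f1 (152 GB) in disk 1; 104 GB remain.
Put f2 (27 GB) in disk 1; 77 GB remain.
Put f3 (154 GB) in disk 2; 102 GB remain.
Put f4 (141 GB) in disk 3; 115 GB remain.
Put f5 (31 GB) in disk 3; 84 GB remain.
Put f6 (191 GB) in disk 4; 65 GB remain.
Put f7 (60 GB) in disk 2; 42 GB remain.
Put f8 (131 GB) in disk 5; 125 GB remain.
Put f9 (191 GB) in disk 6; 65 GB remain.
Put f10 (184 GB) in disk 7; 72 GB remain.
Put f11 (67 GB) in disk 5; 58 GB remain.
Put f12 (133 GB) in disk 8; 123 GB remain.
Final disks: [152,27] [154,60] [141,31] [191] [131,67] [191] [184] [133].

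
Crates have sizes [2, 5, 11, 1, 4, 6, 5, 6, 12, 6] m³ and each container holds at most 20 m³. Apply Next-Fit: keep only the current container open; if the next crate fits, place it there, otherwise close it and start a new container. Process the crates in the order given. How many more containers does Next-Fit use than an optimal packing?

1

Next-Fit: [2,5,11,1] [4,6,5] [6,12] [6] → 4 containers.
Total size 58 m³; any packing needs at least ⌈58/20⌉ = 3 containers.
An optimal packing achieves that bound: [12,6,2] [11,6,1] [6,5,5,4] → 3 containers.
Excess: 4 − 3 = 1.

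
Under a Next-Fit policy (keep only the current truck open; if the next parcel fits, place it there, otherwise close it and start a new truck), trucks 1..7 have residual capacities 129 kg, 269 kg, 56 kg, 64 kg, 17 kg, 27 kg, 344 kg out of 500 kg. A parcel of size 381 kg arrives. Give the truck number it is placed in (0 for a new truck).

Next-Fit only looks at truck 7, which has 344 kg free.
381 kg does not fit, so a new truck is opened.

0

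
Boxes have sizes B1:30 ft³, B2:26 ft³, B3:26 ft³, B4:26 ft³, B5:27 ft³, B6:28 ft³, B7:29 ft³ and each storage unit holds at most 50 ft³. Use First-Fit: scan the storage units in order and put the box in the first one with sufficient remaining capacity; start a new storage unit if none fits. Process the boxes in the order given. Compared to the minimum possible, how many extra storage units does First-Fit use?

0

First-Fit: [30] [26] [26] [26] [27] [28] [29] → 7 storage units.
7 boxes exceed 25 ft³ (half the capacity), and no two of those can share a storage unit, so at least 7 storage units are needed.
So 7 is already optimal.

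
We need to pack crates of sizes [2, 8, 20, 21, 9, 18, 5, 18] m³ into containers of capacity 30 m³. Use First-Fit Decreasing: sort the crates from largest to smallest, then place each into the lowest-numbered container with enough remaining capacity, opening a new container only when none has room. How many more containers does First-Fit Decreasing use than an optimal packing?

First-Fit Decreasing: [21,9] [20,8,2] [18,5] [18] → 4 containers.
Total size 101 m³; any packing needs at least ⌈101/30⌉ = 4 containers.
So 4 is already optimal.

0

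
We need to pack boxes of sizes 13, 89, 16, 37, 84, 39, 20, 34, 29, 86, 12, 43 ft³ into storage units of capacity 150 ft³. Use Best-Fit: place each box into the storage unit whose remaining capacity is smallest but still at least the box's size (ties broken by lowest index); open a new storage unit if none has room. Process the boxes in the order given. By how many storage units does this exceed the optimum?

Best-Fit: [13,89,16,29] [37,84,20] [39,34] [86,12,43] → 4 storage units.
Total size 502 ft³; any packing needs at least ⌈502/150⌉ = 4 storage units.
So 4 is already optimal.

0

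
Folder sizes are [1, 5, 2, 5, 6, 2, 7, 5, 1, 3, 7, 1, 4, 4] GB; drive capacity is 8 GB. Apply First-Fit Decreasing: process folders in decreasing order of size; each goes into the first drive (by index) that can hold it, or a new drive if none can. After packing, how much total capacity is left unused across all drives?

3

Sorted descending: 7, 7, 6, 5, 5, 5, 4, 4, 3, 2, 2, 1, 1, 1.
drive 1: place 7 GB, 1 GB left
drive 2: place 7 GB, 1 GB left
drive 3: place 6 GB, 2 GB left
drive 4: place 5 GB, 3 GB left
drive 5: place 5 GB, 3 GB left
drive 6: place 5 GB, 3 GB left
drive 7: place 4 GB, 4 GB left
drive 7: place 4 GB, 0 GB left
drive 4: place 3 GB, 0 GB left
drive 3: place 2 GB, 0 GB left
drive 5: place 2 GB, 1 GB left
drive 1: place 1 GB, 0 GB left
drive 2: place 1 GB, 0 GB left
drive 5: place 1 GB, 0 GB left
7 drives × 8 GB = 56 GB; used 53 GB; unused 3 GB.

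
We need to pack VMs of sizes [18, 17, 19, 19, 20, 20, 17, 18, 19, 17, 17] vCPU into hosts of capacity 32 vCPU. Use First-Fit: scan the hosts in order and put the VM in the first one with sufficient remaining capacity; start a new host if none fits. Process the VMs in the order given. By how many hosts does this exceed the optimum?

0

First-Fit: [18] [17] [19] [19] [20] [20] [17] [18] [19] [17] [17] → 11 hosts.
11 VMs exceed 16 vCPU (half the capacity), and no two of those can share a host, so at least 11 hosts are needed.
So 11 is already optimal.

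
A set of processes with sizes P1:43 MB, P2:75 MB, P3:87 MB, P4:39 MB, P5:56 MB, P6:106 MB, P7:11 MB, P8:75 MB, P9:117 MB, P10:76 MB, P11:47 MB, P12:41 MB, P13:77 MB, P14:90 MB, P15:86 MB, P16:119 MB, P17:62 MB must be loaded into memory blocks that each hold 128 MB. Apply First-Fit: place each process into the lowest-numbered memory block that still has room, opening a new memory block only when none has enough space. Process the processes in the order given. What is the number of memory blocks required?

12 memory blocks

memory block 1: place P1 (43 MB), 85 MB left
memory block 1: place P2 (75 MB), 10 MB left
memory block 2: place P3 (87 MB), 41 MB left
memory block 2: place P4 (39 MB), 2 MB left
memory block 3: place P5 (56 MB), 72 MB left
memory block 4: place P6 (106 MB), 22 MB left
memory block 3: place P7 (11 MB), 61 MB left
memory block 5: place P8 (75 MB), 53 MB left
memory block 6: place P9 (117 MB), 11 MB left
memory block 7: place P10 (76 MB), 52 MB left
memory block 3: place P11 (47 MB), 14 MB left
memory block 5: place P12 (41 MB), 12 MB left
memory block 8: place P13 (77 MB), 51 MB left
memory block 9: place P14 (90 MB), 38 MB left
memory block 10: place P15 (86 MB), 42 MB left
memory block 11: place P16 (119 MB), 9 MB left
memory block 12: place P17 (62 MB), 66 MB left
Final memory blocks: [43,75] [87,39] [56,11,47] [106] [75,41] [117] [76] [77] [90] [86] [119] [62].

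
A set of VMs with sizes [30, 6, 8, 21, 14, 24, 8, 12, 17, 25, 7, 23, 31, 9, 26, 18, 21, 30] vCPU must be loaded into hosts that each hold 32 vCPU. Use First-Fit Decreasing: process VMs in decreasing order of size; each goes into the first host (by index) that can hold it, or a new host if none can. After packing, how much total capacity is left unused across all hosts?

Sorted descending: 31, 30, 30, 26, 25, 24, 23, 21, 21, 18, 17, 14, 12, 9, 8, 8, 7, 6.
Put 31 vCPU in host 1; 1 vCPU remain.
Put 30 vCPU in host 2; 2 vCPU remain.
Put 30 vCPU in host 3; 2 vCPU remain.
Put 26 vCPU in host 4; 6 vCPU remain.
Put 25 vCPU in host 5; 7 vCPU remain.
Put 24 vCPU in host 6; 8 vCPU remain.
Put 23 vCPU in host 7; 9 vCPU remain.
Put 21 vCPU in host 8; 11 vCPU remain.
Put 21 vCPU in host 9; 11 vCPU remain.
Put 18 vCPU in host 10; 14 vCPU remain.
Put 17 vCPU in host 11; 15 vCPU remain.
Put 14 vCPU in host 10; 0 vCPU remain.
Put 12 vCPU in host 11; 3 vCPU remain.
Put 9 vCPU in host 7; 0 vCPU remain.
Put 8 vCPU in host 6; 0 vCPU remain.
Put 8 vCPU in host 8; 3 vCPU remain.
Put 7 vCPU in host 5; 0 vCPU remain.
Put 6 vCPU in host 4; 0 vCPU remain.
11 hosts × 32 vCPU = 352 vCPU; used 330 vCPU; unused 22 vCPU.

22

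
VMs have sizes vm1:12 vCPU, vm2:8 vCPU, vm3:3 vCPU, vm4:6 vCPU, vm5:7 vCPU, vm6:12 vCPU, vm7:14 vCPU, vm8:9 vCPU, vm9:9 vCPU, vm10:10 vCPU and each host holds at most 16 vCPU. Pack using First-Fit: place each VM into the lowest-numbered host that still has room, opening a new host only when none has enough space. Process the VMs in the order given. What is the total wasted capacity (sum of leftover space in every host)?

22

Put vm1 (12 vCPU) in host 1; 4 vCPU remain.
Put vm2 (8 vCPU) in host 2; 8 vCPU remain.
Put vm3 (3 vCPU) in host 1; 1 vCPU remain.
Put vm4 (6 vCPU) in host 2; 2 vCPU remain.
Put vm5 (7 vCPU) in host 3; 9 vCPU remain.
Put vm6 (12 vCPU) in host 4; 4 vCPU remain.
Put vm7 (14 vCPU) in host 5; 2 vCPU remain.
Put vm8 (9 vCPU) in host 3; 0 vCPU remain.
Put vm9 (9 vCPU) in host 6; 7 vCPU remain.
Put vm10 (10 vCPU) in host 7; 6 vCPU remain.
7 hosts × 16 vCPU = 112 vCPU; used 90 vCPU; unused 22 vCPU.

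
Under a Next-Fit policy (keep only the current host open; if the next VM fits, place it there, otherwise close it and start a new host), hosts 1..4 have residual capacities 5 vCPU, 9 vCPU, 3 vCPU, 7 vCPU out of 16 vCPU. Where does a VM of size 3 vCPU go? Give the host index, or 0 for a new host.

Next-Fit only looks at host 4, which has 7 vCPU free.
3 vCPU fits there.

4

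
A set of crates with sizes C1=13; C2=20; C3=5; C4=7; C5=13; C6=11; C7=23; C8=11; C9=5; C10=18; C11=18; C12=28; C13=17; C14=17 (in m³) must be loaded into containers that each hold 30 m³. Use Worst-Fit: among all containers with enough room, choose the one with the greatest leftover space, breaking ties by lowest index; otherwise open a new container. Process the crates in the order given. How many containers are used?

container 1: place C1 (13 m³), 17 m³ left
container 2: place C2 (20 m³), 10 m³ left
container 1: place C3 (5 m³), 12 m³ left
container 1: place C4 (7 m³), 5 m³ left
container 3: place C5 (13 m³), 17 m³ left
container 3: place C6 (11 m³), 6 m³ left
container 4: place C7 (23 m³), 7 m³ left
container 5: place C8 (11 m³), 19 m³ left
container 5: place C9 (5 m³), 14 m³ left
container 6: place C10 (18 m³), 12 m³ left
container 7: place C11 (18 m³), 12 m³ left
container 8: place C12 (28 m³), 2 m³ left
container 9: place C13 (17 m³), 13 m³ left
container 10: place C14 (17 m³), 13 m³ left

10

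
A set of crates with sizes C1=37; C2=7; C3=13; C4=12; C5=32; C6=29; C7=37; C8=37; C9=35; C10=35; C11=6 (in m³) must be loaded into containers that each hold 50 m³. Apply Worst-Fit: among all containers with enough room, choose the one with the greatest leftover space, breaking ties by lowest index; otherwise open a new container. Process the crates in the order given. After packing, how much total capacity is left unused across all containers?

Put C1 (37 m³) in container 1; 13 m³ remain.
Put C2 (7 m³) in container 1; 6 m³ remain.
Put C3 (13 m³) in container 2; 37 m³ remain.
Put C4 (12 m³) in container 2; 25 m³ remain.
Put C5 (32 m³) in container 3; 18 m³ remain.
Put C6 (29 m³) in container 4; 21 m³ remain.
Put C7 (37 m³) in container 5; 13 m³ remain.
Put C8 (37 m³) in container 6; 13 m³ remain.
Put C9 (35 m³) in container 7; 15 m³ remain.
Put C10 (35 m³) in container 8; 15 m³ remain.
Put C11 (6 m³) in container 2; 19 m³ remain.
8 containers × 50 m³ = 400 m³; used 280 m³; unused 120 m³.

120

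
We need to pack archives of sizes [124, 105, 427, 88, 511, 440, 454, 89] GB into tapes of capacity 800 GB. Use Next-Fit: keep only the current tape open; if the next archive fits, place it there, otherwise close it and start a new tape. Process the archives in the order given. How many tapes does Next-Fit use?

4

124 GB → tape 1 (remaining 676 GB)
105 GB → tape 1 (remaining 571 GB)
427 GB → tape 1 (remaining 144 GB)
88 GB → tape 1 (remaining 56 GB)
511 GB → tape 2 (remaining 289 GB)
440 GB → tape 3 (remaining 360 GB)
454 GB → tape 4 (remaining 346 GB)
89 GB → tape 4 (remaining 257 GB)
Final tapes: [124,105,427,88] [511] [440] [454,89].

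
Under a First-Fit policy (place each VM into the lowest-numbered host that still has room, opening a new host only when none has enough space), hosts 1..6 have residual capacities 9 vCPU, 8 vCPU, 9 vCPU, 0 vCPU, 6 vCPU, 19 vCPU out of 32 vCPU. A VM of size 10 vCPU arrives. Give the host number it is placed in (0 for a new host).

Hosts with room: host 6 (19 vCPU).
The first with room is host 6.

6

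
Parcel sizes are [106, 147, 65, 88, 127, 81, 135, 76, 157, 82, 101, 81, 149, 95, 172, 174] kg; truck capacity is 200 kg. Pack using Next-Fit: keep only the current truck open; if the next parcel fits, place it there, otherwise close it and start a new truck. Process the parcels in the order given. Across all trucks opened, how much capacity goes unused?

964

Put 106 kg in truck 1; 94 kg remain.
Put 147 kg in truck 2; 53 kg remain.
Put 65 kg in truck 3; 135 kg remain.
Put 88 kg in truck 3; 47 kg remain.
Put 127 kg in truck 4; 73 kg remain.
Put 81 kg in truck 5; 119 kg remain.
Put 135 kg in truck 6; 65 kg remain.
Put 76 kg in truck 7; 124 kg remain.
Put 157 kg in truck 8; 43 kg remain.
Put 82 kg in truck 9; 118 kg remain.
Put 101 kg in truck 9; 17 kg remain.
Put 81 kg in truck 10; 119 kg remain.
Put 149 kg in truck 11; 51 kg remain.
Put 95 kg in truck 12; 105 kg remain.
Put 172 kg in truck 13; 28 kg remain.
Put 174 kg in truck 14; 26 kg remain.
14 trucks × 200 kg = 2800 kg; used 1836 kg; unused 964 kg.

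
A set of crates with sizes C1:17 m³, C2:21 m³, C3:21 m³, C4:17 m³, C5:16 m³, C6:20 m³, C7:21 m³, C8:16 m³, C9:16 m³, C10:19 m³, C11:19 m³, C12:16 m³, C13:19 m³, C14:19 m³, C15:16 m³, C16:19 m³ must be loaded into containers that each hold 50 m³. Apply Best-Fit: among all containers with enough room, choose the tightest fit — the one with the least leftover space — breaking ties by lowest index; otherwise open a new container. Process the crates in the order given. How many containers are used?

C1 (17 m³) → container 1 (remaining 33 m³)
C2 (21 m³) → container 1 (remaining 12 m³)
C3 (21 m³) → container 2 (remaining 29 m³)
C4 (17 m³) → container 2 (remaining 12 m³)
C5 (16 m³) → container 3 (remaining 34 m³)
C6 (20 m³) → container 3 (remaining 14 m³)
C7 (21 m³) → container 4 (remaining 29 m³)
C8 (16 m³) → container 4 (remaining 13 m³)
C9 (16 m³) → container 5 (remaining 34 m³)
C10 (19 m³) → container 5 (remaining 15 m³)
C11 (19 m³) → container 6 (remaining 31 m³)
C12 (16 m³) → container 6 (remaining 15 m³)
C13 (19 m³) → container 7 (remaining 31 m³)
C14 (19 m³) → container 7 (remaining 12 m³)
C15 (16 m³) → container 8 (remaining 34 m³)
C16 (19 m³) → container 8 (remaining 15 m³)
Final containers: [17,21] [21,17] [16,20] [21,16] [16,19] [19,16] [19,19] [16,19].

8 containers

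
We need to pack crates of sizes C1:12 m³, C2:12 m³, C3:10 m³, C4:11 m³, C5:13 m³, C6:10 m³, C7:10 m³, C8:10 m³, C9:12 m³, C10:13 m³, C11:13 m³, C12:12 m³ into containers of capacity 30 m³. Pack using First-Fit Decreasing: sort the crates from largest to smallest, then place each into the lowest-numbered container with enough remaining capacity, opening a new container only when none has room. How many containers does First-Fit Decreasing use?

Sorted descending: 13, 13, 13, 12, 12, 12, 12, 11, 10, 10, 10, 10.
13 m³ → container 1 (remaining 17 m³)
13 m³ → container 1 (remaining 4 m³)
13 m³ → container 2 (remaining 17 m³)
12 m³ → container 2 (remaining 5 m³)
12 m³ → container 3 (remaining 18 m³)
12 m³ → container 3 (remaining 6 m³)
12 m³ → container 4 (remaining 18 m³)
11 m³ → container 4 (remaining 7 m³)
10 m³ → container 5 (remaining 20 m³)
10 m³ → container 5 (remaining 10 m³)
10 m³ → container 5 (remaining 0 m³)
10 m³ → container 6 (remaining 20 m³)

6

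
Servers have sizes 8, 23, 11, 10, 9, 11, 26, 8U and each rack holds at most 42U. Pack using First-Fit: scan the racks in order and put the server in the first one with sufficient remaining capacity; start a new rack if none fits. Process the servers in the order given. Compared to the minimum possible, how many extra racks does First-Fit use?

First-Fit: [8,23,11] [10,9,11,8] [26] → 3 racks.
Total size 106U; any packing needs at least ⌈106/42⌉ = 3 racks.
So 3 is already optimal.

0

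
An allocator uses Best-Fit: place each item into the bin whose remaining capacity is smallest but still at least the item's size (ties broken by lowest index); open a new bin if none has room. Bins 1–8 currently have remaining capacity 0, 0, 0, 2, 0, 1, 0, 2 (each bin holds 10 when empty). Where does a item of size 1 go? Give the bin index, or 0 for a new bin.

Bins with room: bin 4 (2), bin 6 (1), bin 8 (2).
Tightest fit is bin 6 with 1 free.

6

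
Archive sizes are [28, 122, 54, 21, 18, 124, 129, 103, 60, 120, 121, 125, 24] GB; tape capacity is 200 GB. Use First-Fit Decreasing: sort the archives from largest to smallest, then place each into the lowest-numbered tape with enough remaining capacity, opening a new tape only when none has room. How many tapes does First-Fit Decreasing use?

7

Sorted descending: 129, 125, 124, 122, 121, 120, 103, 60, 54, 28, 24, 21, 18.
tape 1: place 129 GB, 71 GB left
tape 2: place 125 GB, 75 GB left
tape 3: place 124 GB, 76 GB left
tape 4: place 122 GB, 78 GB left
tape 5: place 121 GB, 79 GB left
tape 6: place 120 GB, 80 GB left
tape 7: place 103 GB, 97 GB left
tape 1: place 60 GB, 11 GB left
tape 2: place 54 GB, 21 GB left
tape 3: place 28 GB, 48 GB left
tape 3: place 24 GB, 24 GB left
tape 2: place 21 GB, 0 GB left
tape 3: place 18 GB, 6 GB left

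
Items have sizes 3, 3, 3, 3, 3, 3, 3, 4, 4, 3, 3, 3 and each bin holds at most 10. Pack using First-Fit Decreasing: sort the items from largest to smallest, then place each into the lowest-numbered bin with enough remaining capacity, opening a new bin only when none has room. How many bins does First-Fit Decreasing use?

Sorted descending: 4, 4, 3, 3, 3, 3, 3, 3, 3, 3, 3, 3.
bin 1: place 4, 6 left
bin 1: place 4, 2 left
bin 2: place 3, 7 left
bin 2: place 3, 4 left
bin 2: place 3, 1 left
bin 3: place 3, 7 left
bin 3: place 3, 4 left
bin 3: place 3, 1 left
bin 4: place 3, 7 left
bin 4: place 3, 4 left
bin 4: place 3, 1 left
bin 5: place 3, 7 left
Final bins: [4,4] [3,3,3] [3,3,3] [3,3,3] [3].

5 bins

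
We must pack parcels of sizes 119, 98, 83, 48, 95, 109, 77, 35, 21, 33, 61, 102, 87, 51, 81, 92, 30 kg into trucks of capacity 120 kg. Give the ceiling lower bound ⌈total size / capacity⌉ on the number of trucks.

Total size = 119 + 98 + 83 + 48 + 95 + 109 + 77 + 35 + 21 + 33 + 61 + 102 + 87 + 51 + 81 + 92 + 30 = 1222 kg.
⌈1222 / 120⌉ = 11.

11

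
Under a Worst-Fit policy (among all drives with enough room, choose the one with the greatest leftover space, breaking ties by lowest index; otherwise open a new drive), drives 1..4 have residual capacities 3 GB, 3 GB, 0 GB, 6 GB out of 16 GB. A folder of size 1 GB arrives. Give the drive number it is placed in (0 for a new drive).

4

Drives with room: drive 1 (3 GB), drive 2 (3 GB), drive 4 (6 GB).
Most room is drive 4 with 6 GB free.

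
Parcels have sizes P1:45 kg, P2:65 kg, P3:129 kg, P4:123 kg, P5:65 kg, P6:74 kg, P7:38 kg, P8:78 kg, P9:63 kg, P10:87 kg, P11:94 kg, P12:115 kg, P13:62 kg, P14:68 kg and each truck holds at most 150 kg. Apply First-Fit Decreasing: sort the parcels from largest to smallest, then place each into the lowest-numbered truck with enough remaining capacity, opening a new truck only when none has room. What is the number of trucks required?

9

Sorted descending: 129, 123, 115, 94, 87, 78, 74, 68, 65, 65, 63, 62, 45, 38.
Put 129 kg in truck 1; 21 kg remain.
Put 123 kg in truck 2; 27 kg remain.
Put 115 kg in truck 3; 35 kg remain.
Put 94 kg in truck 4; 56 kg remain.
Put 87 kg in truck 5; 63 kg remain.
Put 78 kg in truck 6; 72 kg remain.
Put 74 kg in truck 7; 76 kg remain.
Put 68 kg in truck 6; 4 kg remain.
Put 65 kg in truck 7; 11 kg remain.
Put 65 kg in truck 8; 85 kg remain.
Put 63 kg in truck 5; 0 kg remain.
Put 62 kg in truck 8; 23 kg remain.
Put 45 kg in truck 4; 11 kg remain.
Put 38 kg in truck 9; 112 kg remain.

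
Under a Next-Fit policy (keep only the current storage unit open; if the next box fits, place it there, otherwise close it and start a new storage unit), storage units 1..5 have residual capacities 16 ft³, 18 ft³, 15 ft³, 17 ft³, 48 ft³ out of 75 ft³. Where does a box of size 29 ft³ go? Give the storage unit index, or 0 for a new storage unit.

5

Next-Fit only looks at storage unit 5, which has 48 ft³ free.
29 ft³ fits there.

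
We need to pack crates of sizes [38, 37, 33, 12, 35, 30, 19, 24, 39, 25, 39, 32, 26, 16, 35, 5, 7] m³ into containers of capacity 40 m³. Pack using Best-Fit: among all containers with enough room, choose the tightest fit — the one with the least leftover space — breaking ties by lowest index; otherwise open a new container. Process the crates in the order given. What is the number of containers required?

13

Put 38 m³ in container 1; 2 m³ remain.
Put 37 m³ in container 2; 3 m³ remain.
Put 33 m³ in container 3; 7 m³ remain.
Put 12 m³ in container 4; 28 m³ remain.
Put 35 m³ in container 5; 5 m³ remain.
Put 30 m³ in container 6; 10 m³ remain.
Put 19 m³ in container 4; 9 m³ remain.
Put 24 m³ in container 7; 16 m³ remain.
Put 39 m³ in container 8; 1 m³ remain.
Put 25 m³ in container 9; 15 m³ remain.
Put 39 m³ in container 10; 1 m³ remain.
Put 32 m³ in container 11; 8 m³ remain.
Put 26 m³ in container 12; 14 m³ remain.
Put 16 m³ in container 7; 0 m³ remain.
Put 35 m³ in container 13; 5 m³ remain.
Put 5 m³ in container 5; 0 m³ remain.
Put 7 m³ in container 3; 0 m³ remain.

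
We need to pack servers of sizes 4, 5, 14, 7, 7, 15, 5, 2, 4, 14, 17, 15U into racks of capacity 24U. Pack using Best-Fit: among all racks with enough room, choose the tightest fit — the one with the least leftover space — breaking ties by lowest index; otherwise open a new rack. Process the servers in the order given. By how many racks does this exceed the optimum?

1

Best-Fit: [4,5,14] [7,7,4] [15,5,2] [14] [17] [15] → 6 racks.
Total size 109U; any packing needs at least ⌈109/24⌉ = 5 racks.
An optimal packing achieves that bound: [17,7] [15,7,2] [15,5,4] [14,5,4] [14] → 5 racks.
Excess: 6 − 5 = 1.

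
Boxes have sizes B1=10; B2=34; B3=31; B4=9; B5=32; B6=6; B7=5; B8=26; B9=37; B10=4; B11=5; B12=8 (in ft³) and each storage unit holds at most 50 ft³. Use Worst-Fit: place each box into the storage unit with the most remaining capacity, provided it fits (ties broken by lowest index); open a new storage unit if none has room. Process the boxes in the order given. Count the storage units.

5 storage units

Put B1 (10 ft³) in storage unit 1; 40 ft³ remain.
Put B2 (34 ft³) in storage unit 1; 6 ft³ remain.
Put B3 (31 ft³) in storage unit 2; 19 ft³ remain.
Put B4 (9 ft³) in storage unit 2; 10 ft³ remain.
Put B5 (32 ft³) in storage unit 3; 18 ft³ remain.
Put B6 (6 ft³) in storage unit 3; 12 ft³ remain.
Put B7 (5 ft³) in storage unit 3; 7 ft³ remain.
Put B8 (26 ft³) in storage unit 4; 24 ft³ remain.
Put B9 (37 ft³) in storage unit 5; 13 ft³ remain.
Put B10 (4 ft³) in storage unit 4; 20 ft³ remain.
Put B11 (5 ft³) in storage unit 4; 15 ft³ remain.
Put B12 (8 ft³) in storage unit 4; 7 ft³ remain.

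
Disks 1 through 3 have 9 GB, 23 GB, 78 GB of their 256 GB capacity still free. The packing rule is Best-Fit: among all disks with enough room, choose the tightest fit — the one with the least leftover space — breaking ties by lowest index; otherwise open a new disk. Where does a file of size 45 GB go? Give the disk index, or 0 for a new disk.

3

Disks with room: disk 3 (78 GB).
Tightest fit is disk 3 with 78 GB free.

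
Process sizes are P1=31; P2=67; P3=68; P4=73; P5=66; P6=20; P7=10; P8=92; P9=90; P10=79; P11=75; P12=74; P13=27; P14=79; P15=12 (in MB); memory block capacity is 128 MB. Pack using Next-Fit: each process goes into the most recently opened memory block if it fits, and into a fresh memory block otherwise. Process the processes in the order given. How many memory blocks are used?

10 memory blocks

memory block 1: place P1 (31 MB), 97 MB left
memory block 1: place P2 (67 MB), 30 MB left
memory block 2: place P3 (68 MB), 60 MB left
memory block 3: place P4 (73 MB), 55 MB left
memory block 4: place P5 (66 MB), 62 MB left
memory block 4: place P6 (20 MB), 42 MB left
memory block 4: place P7 (10 MB), 32 MB left
memory block 5: place P8 (92 MB), 36 MB left
memory block 6: place P9 (90 MB), 38 MB left
memory block 7: place P10 (79 MB), 49 MB left
memory block 8: place P11 (75 MB), 53 MB left
memory block 9: place P12 (74 MB), 54 MB left
memory block 9: place P13 (27 MB), 27 MB left
memory block 10: place P14 (79 MB), 49 MB left
memory block 10: place P15 (12 MB), 37 MB left
Final memory blocks: [31,67] [68] [73] [66,20,10] [92] [90] [79] [75] [74,27] [79,12].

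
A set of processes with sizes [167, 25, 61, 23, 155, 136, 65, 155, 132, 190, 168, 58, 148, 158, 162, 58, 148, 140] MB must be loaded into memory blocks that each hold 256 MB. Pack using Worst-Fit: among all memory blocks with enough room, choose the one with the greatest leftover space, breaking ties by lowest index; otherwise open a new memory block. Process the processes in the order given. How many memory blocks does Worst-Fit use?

167 MB → memory block 1 (remaining 89 MB)
25 MB → memory block 1 (remaining 64 MB)
61 MB → memory block 1 (remaining 3 MB)
23 MB → memory block 2 (remaining 233 MB)
155 MB → memory block 2 (remaining 78 MB)
136 MB → memory block 3 (remaining 120 MB)
65 MB → memory block 3 (remaining 55 MB)
155 MB → memory block 4 (remaining 101 MB)
132 MB → memory block 5 (remaining 124 MB)
190 MB → memory block 6 (remaining 66 MB)
168 MB → memory block 7 (remaining 88 MB)
58 MB → memory block 5 (remaining 66 MB)
148 MB → memory block 8 (remaining 108 MB)
158 MB → memory block 9 (remaining 98 MB)
162 MB → memory block 10 (remaining 94 MB)
58 MB → memory block 8 (remaining 50 MB)
148 MB → memory block 11 (remaining 108 MB)
140 MB → memory block 12 (remaining 116 MB)
Final memory blocks: [167,25,61] [23,155] [136,65] [155] [132,58] [190] [168] [148,58] [158] [162] [148] [140].

12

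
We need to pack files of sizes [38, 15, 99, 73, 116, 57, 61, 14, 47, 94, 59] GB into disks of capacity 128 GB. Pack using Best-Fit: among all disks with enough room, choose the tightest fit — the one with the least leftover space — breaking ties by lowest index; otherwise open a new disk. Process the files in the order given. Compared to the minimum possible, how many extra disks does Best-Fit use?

Best-Fit: [38,15,73] [99,14] [116] [57,61] [47,59] [94] → 6 disks.
Total size 673 GB; any packing needs at least ⌈673/128⌉ = 6 disks.
So 6 is already optimal.

0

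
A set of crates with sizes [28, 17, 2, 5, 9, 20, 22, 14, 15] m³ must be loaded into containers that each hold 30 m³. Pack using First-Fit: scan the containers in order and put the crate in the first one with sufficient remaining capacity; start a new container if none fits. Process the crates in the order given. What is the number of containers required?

5

container 1: place 28 m³, 2 m³ left
container 2: place 17 m³, 13 m³ left
container 1: place 2 m³, 0 m³ left
container 2: place 5 m³, 8 m³ left
container 3: place 9 m³, 21 m³ left
container 3: place 20 m³, 1 m³ left
container 4: place 22 m³, 8 m³ left
container 5: place 14 m³, 16 m³ left
container 5: place 15 m³, 1 m³ left
Final containers: [28,2] [17,5] [9,20] [22] [14,15].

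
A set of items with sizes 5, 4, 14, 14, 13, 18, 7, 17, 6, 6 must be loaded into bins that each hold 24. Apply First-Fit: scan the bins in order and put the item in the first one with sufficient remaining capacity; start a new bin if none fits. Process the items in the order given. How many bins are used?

Put 5 in bin 1; 19 remain.
Put 4 in bin 1; 15 remain.
Put 14 in bin 1; 1 remain.
Put 14 in bin 2; 10 remain.
Put 13 in bin 3; 11 remain.
Put 18 in bin 4; 6 remain.
Put 7 in bin 2; 3 remain.
Put 17 in bin 5; 7 remain.
Put 6 in bin 3; 5 remain.
Put 6 in bin 4; 0 remain.

5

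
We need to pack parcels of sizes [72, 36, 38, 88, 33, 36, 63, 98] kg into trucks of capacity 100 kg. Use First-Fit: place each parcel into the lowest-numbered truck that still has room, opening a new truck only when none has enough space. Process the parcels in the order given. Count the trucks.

6

Put 72 kg in truck 1; 28 kg remain.
Put 36 kg in truck 2; 64 kg remain.
Put 38 kg in truck 2; 26 kg remain.
Put 88 kg in truck 3; 12 kg remain.
Put 33 kg in truck 4; 67 kg remain.
Put 36 kg in truck 4; 31 kg remain.
Put 63 kg in truck 5; 37 kg remain.
Put 98 kg in truck 6; 2 kg remain.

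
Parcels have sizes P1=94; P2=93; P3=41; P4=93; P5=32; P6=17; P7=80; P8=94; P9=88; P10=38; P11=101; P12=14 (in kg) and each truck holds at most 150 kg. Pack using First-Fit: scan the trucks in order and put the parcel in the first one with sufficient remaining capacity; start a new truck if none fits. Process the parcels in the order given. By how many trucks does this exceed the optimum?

First-Fit: [94,41,14] [93,32,17] [93,38] [80] [94] [88] [101] → 7 trucks.
7 parcels exceed 75 kg (half the capacity), and no two of those can share a truck, so at least 7 trucks are needed.
So 7 is already optimal.

0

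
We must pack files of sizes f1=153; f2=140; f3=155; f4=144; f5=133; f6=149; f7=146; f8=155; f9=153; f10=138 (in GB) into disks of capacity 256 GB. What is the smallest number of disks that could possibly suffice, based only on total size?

6

Total size = 153 + 140 + 155 + 144 + 133 + 149 + 146 + 155 + 153 + 138 = 1466 GB.
⌈1466 / 256⌉ = 6.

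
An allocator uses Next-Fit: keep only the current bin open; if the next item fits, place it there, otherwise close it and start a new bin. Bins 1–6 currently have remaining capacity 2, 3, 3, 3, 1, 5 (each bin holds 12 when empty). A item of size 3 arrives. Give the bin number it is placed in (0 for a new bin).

Next-Fit only looks at bin 6, which has 5 free.
3 fits there.

6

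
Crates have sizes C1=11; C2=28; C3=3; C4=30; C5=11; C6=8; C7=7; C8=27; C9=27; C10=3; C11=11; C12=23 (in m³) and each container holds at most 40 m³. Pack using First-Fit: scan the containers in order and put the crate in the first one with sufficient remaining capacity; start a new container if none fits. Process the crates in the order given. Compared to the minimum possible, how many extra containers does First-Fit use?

First-Fit: [11,28] [3,30,7] [11,8,3,11] [27] [27] [23] → 6 containers.
Total size 189 m³; any packing needs at least ⌈189/40⌉ = 5 containers.
An optimal packing achieves that bound: [30,8] [28,11] [27,11] [27,11] [23,7,3,3] → 5 containers.
Excess: 6 − 5 = 1.

1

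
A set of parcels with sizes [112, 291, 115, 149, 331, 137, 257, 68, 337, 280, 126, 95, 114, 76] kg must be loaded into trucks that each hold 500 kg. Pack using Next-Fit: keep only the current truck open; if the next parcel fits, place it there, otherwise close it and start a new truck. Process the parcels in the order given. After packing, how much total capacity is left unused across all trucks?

1012

Put 112 kg in truck 1; 388 kg remain.
Put 291 kg in truck 1; 97 kg remain.
Put 115 kg in truck 2; 385 kg remain.
Put 149 kg in truck 2; 236 kg remain.
Put 331 kg in truck 3; 169 kg remain.
Put 137 kg in truck 3; 32 kg remain.
Put 257 kg in truck 4; 243 kg remain.
Put 68 kg in truck 4; 175 kg remain.
Put 337 kg in truck 5; 163 kg remain.
Put 280 kg in truck 6; 220 kg remain.
Put 126 kg in truck 6; 94 kg remain.
Put 95 kg in truck 7; 405 kg remain.
Put 114 kg in truck 7; 291 kg remain.
Put 76 kg in truck 7; 215 kg remain.
7 trucks × 500 kg = 3500 kg; used 2488 kg; unused 1012 kg.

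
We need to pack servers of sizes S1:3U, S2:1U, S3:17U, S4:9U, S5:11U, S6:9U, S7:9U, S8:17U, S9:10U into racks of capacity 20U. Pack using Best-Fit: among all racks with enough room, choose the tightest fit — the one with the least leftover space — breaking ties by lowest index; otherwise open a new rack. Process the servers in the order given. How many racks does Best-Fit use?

Put S1 (3U) in rack 1; 17U remain.
Put S2 (1U) in rack 1; 16U remain.
Put S3 (17U) in rack 2; 3U remain.
Put S4 (9U) in rack 1; 7U remain.
Put S5 (11U) in rack 3; 9U remain.
Put S6 (9U) in rack 3; 0U remain.
Put S7 (9U) in rack 4; 11U remain.
Put S8 (17U) in rack 5; 3U remain.
Put S9 (10U) in rack 4; 1U remain.

5 racks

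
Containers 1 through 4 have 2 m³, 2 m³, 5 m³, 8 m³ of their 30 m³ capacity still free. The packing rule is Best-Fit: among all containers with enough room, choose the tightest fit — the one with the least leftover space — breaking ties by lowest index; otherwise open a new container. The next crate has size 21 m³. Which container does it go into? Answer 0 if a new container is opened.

No container has ≥ 21 m³ free, so a new container is opened.

0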